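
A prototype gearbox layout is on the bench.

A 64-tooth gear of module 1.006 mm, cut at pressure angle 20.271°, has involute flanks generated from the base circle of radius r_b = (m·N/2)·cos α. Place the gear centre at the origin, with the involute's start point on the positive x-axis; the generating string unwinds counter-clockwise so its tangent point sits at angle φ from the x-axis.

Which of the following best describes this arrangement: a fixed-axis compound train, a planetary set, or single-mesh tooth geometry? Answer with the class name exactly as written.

single-mesh involute tooth geometry (64T wheel at module 1.006)
classification: single-mesh tooth geometry

single-mesh tooth geometry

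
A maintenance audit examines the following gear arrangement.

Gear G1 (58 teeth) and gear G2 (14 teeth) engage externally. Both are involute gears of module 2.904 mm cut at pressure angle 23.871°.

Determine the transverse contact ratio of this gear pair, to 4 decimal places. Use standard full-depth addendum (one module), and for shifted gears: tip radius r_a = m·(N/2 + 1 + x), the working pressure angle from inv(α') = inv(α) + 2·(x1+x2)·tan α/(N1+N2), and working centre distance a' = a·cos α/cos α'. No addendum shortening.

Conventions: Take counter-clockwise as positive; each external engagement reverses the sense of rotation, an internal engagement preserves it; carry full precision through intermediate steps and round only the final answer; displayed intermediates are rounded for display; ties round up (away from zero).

class = single-mesh tooth geometry [involute pair 58T × 14T, m = 2.904]
base radii: r_b1 = 77.012071, r_b2 = 18.589120
tip radii: r_a1 = 87.120000, r_a2 = 23.232000
no profile shift: α' = α, a' = a
action lengths: √(r_a1²−r_b1²) = 40.731258, √(r_a2²−r_b2²) = 13.934505
base pitch p_b = π·m·cos α = 8.342778
CR = (40.731258 + 13.934505 − 104.544000·sin 23.87100°)/8.342778 = 1.481404
contact ratio ≈ 1.4814

1.4814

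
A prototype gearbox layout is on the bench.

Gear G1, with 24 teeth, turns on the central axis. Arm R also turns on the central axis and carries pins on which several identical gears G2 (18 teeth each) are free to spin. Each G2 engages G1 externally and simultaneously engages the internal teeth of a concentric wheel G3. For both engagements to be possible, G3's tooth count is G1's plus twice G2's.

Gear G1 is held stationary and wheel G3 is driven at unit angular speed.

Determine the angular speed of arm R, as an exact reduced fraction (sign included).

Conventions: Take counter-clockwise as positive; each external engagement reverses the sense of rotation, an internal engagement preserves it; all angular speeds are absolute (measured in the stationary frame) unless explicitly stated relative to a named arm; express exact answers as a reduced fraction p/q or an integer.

class = planetary set [G3 = 24+2·18 = 60; Willis about the carrier]
ring teeth: 24 + 2·18 = 60
24(ω_sun−ω_arm) = −60(ω_ring−ω_arm),  ω_sun = 0, ω_ring = 1
24(0−ω_arm) = −60(1−ω_arm)  ⇒  84·ω_arm = 60  ⇒  ω_arm = 5/7
exact speed ratio = 5/7

5/7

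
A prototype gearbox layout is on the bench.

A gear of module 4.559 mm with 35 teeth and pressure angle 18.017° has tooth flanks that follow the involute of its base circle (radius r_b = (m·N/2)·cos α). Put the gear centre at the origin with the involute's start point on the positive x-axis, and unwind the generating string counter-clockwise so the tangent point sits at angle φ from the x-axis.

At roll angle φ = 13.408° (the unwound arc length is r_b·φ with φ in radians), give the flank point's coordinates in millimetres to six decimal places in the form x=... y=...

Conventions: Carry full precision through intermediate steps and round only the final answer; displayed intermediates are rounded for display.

recognized (one wheel, involute flank): single-mesh tooth geometry, m = 4.559, N = 35
pitch radius r_p = m·N/2 = 4.559·35/2 = 79.782500
base radius r_b = r_p·cos α = 79.782500·cos 18.017° = 75.870348
roll angle φ = 13.408° = 0.23401375 rad
x = r_b·(cos φ + φ·sin φ) = 77.919416
y = r_b·(sin φ − φ·cos φ) = 0.322326

x=77.919416 y=0.322326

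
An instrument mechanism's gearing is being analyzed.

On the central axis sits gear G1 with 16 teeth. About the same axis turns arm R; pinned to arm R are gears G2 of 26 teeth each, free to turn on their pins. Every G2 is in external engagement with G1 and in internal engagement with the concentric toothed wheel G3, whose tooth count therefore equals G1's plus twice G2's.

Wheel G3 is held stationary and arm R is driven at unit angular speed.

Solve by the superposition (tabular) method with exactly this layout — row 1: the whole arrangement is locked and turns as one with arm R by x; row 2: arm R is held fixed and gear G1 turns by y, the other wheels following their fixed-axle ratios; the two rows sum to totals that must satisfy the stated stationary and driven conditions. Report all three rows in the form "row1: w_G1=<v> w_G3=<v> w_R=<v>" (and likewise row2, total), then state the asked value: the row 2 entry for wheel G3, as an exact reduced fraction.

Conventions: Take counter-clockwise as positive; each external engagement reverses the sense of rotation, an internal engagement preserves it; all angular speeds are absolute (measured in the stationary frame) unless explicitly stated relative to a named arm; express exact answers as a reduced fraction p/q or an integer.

row1: w_G1=1 w_G3=1 w_R=1
row2: w_G1=17/4 w_G3=-1 w_R=0
total: w_G1=21/4 w_G3=0 w_R=1
asked value: -1

recognized (axles ride arm R): planetary set, 16/26/68 teeth
row 1 (train locked, turned with arm): all members turn x
row 2 — arm fixed, fixed-axis ratios: sun y, ring −(16/68)·y, arm 0
boundary: total ω_ring = x − (16/68)·y = 0 and total ω_arm = x = 1  ⇒  y = 17/4, x = 1
row 2 ring = −(16/68)·17/4 = -1
totals (row 1 + row 2): sun 1 + 17/4 = 21/4, ring 1 + (-1) = 0, arm 1 + 0 = 1
asked cell (row2, ring) = -1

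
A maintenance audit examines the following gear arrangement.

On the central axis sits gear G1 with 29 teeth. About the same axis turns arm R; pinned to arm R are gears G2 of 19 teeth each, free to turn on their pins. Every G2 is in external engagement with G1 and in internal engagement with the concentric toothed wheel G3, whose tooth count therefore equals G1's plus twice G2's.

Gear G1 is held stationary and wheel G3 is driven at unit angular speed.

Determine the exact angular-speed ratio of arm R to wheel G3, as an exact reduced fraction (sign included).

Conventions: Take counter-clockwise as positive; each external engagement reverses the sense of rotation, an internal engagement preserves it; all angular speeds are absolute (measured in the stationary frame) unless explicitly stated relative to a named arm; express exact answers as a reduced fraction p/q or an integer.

class = planetary set [G3 = 29+2·19 = 67; Willis about the carrier]
ring teeth: 29 + 2·19 = 67
29(ω_sun−ω_arm) = −67(ω_ring−ω_arm),  ω_sun = 0, ω_ring = 1
29(0−ω_arm) = −67(1−ω_arm)  ⇒  96·ω_arm = 67  ⇒  ω_arm = 67/96
ω_out/ω_in = 67/96

67/96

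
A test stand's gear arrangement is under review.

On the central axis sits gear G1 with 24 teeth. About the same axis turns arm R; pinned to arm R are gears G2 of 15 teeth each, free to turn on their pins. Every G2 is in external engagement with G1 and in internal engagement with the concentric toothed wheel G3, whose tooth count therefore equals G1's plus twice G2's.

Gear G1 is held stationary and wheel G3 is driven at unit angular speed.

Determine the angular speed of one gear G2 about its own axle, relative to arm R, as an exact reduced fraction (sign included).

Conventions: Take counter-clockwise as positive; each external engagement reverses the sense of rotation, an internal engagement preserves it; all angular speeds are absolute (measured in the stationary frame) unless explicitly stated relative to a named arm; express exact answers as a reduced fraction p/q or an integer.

72/65

topology: planetary set — G1 24T / G2 15T / G3 54T, arm = carrier (Willis)
ring teeth: 24 + 2·15 = 54
24(ω_sun−ω_arm) = −54(ω_ring−ω_arm),  ω_sun = 0, ω_ring = 1
24(0−ω_arm) = −54(1−ω_arm)  ⇒  78·ω_arm = 54  ⇒  ω_arm = 9/13
sun–planet mesh: 24·(0−9/13) = −15·(ω_p−ω_arm)  ⇒  ω_p−ω_arm = 72/65
exact speed ratio = 72/65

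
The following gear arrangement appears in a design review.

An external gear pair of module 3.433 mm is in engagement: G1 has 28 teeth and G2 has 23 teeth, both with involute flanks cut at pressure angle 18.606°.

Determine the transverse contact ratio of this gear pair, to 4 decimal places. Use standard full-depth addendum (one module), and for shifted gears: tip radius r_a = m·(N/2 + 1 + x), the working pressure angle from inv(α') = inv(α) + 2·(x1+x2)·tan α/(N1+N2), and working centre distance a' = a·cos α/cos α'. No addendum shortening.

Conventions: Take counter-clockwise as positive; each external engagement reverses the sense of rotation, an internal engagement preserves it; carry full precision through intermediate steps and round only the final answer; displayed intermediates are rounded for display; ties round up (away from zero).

recognized (one external pair, fixed centres): single-mesh tooth geometry, m = 3.433, N1 = 28, N2 = 23
base radii: r_b1 = 45.550040, r_b2 = 37.416104
tip radii: r_a1 = 51.495000, r_a2 = 42.912500
no profile shift: α' = α, a' = a
action lengths: √(r_a1²−r_b1²) = 24.019344, √(r_a2²−r_b2²) = 21.012325
base pitch p_b = π·m·cos α = 10.221405
CR = (24.019344 + 21.012325 − 87.541500·sin 18.60600°)/10.221405 = 1.673039
contact ratio ≈ 1.6730

1.6730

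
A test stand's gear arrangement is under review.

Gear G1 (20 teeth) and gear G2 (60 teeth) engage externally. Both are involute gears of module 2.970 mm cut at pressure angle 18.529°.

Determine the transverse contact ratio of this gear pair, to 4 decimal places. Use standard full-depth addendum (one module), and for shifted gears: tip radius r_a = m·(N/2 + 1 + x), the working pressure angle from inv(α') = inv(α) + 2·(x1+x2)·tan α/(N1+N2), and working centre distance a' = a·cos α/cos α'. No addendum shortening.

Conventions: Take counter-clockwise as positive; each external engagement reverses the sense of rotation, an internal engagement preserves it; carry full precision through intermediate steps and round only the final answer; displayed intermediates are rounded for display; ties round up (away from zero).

1.7422

topology: single-mesh involute geometry — m = 2.970, 20T/60T pair
base radii: r_b1 = 28.160439, r_b2 = 84.481317
tip radii: r_a1 = 32.670000, r_a2 = 92.070000
no profile shift: α' = α, a' = a
action lengths: √(r_a1²−r_b1²) = 16.562565, √(r_a2²−r_b2²) = 36.603169
base pitch p_b = π·m·cos α = 8.846863
CR = (16.562565 + 36.603169 − 118.800000·sin 18.52900°)/8.846863 = 1.742191
contact ratio ≈ 1.7422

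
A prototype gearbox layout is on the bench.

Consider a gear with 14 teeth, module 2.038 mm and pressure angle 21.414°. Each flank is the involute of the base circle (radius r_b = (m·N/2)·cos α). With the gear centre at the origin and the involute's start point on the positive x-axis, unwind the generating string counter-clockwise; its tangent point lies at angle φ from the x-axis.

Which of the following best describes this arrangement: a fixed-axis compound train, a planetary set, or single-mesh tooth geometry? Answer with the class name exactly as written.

recognized (one wheel, involute flank): single-mesh tooth geometry, m = 2.038, N = 14
classification: single-mesh tooth geometry

single-mesh tooth geometry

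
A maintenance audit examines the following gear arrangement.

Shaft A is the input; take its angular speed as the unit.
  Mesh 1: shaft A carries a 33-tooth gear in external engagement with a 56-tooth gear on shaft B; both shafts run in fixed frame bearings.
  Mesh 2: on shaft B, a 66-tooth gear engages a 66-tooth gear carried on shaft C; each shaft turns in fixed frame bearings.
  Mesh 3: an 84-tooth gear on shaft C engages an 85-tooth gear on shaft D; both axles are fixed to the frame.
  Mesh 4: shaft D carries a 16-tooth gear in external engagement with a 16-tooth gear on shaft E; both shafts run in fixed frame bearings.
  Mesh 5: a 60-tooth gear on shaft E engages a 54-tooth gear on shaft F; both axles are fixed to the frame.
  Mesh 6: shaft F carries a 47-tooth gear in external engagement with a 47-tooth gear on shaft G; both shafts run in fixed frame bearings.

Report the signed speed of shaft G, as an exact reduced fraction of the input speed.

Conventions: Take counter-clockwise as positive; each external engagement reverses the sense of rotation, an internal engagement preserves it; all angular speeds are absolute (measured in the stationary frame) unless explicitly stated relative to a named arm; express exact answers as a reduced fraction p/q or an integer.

11/17

6-mesh fixed-axis compound train (all bearings frame-fixed)
mesh 1 [33T→56T]: |ω|/ω_in = 1×33/56 = 33/56, sense flips to −
mesh 2 [66T→66T]: |ω|/ω_in = (33/56)×66/66 = 33/56, sense flips to +
mesh 3 [84T→85T]: |ω|/ω_in = (33/56)×84/85 = 99/170, sense flips to −
mesh 4 [16T→16T]: |ω|/ω_in = (99/170)×16/16 = 99/170, sense flips to +
mesh 5 [60T→54T]: |ω|/ω_in = (99/170)×60/54 = 11/17, sense flips to −
mesh 6 [47T→47T]: |ω|/ω_in = (11/17)×47/47 = 11/17, sense flips to +
signed output speed (× input speed) = 11/17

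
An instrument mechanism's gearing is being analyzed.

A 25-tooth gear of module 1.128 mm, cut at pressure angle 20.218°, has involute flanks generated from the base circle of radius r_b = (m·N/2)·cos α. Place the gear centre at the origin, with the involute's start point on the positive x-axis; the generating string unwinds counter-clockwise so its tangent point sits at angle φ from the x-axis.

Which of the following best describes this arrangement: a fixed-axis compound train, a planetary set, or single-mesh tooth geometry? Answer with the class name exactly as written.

single-mesh tooth geometry

recognized (one wheel, involute flank): single-mesh tooth geometry, m = 1.128, N = 25
classification: single-mesh tooth geometry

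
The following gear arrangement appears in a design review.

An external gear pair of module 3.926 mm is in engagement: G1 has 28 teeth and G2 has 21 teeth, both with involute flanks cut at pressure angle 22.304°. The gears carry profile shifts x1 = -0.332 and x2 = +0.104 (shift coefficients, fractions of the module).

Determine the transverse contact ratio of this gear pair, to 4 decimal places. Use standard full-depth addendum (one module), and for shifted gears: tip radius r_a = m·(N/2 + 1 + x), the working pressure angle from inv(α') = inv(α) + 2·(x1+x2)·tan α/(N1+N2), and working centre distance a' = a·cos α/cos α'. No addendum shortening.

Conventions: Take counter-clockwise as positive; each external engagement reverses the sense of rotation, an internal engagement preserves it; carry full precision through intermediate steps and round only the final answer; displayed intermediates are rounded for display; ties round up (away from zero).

1.5723

single-mesh involute tooth geometry (28T engaging 21T at module 3.926)
base radii: r_b1 = 50.851771, r_b2 = 38.138828
tip radii: r_a1 = 57.586568, r_a2 = 45.557304
inv(α') = inv(22.304°) + 2·(-0.332+0.104)·tan α/(28+21) = 0.01711573  ⇒  α' = 20.91048°
a' = a·cos α / cos α' = 96.1870·cos 22.304°/cos 20.91048° = 95.264813
action lengths: √(r_a1²−r_b1²) = 27.024252, √(r_a2²−r_b2²) = 24.917820
base pitch p_b = π·m·cos α = 11.411111
CR = (27.024252 + 24.917820 − 95.264813·sin 20.91048°)/11.411111 = 1.572259
contact ratio ≈ 1.5723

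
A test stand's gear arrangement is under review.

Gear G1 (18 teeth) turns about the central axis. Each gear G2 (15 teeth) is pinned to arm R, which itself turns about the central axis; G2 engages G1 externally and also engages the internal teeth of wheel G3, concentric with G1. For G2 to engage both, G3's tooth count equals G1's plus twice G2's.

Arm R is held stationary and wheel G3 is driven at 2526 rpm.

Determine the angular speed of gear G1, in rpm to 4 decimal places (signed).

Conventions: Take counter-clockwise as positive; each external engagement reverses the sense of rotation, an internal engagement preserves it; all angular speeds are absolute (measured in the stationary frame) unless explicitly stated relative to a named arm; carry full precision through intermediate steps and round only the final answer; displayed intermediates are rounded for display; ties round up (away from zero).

-6736.0000 rpm

planetary set (18T centre, 15T on arm, 48T internal) — Willis relation
normalise by the input: solve with ω_ring = 1, then scale by 2526 rpm
ring teeth: 18 + 2·15 = 48
18(ω_sun−ω_arm) = −48(ω_ring−ω_arm),  ω_arm = 0, ω_ring = 1
ω_sun = 0 − (48/18)(1−0) = -8/3
scale: ω_sun = -8/3 × 2526 rpm = -6736.0000 rpm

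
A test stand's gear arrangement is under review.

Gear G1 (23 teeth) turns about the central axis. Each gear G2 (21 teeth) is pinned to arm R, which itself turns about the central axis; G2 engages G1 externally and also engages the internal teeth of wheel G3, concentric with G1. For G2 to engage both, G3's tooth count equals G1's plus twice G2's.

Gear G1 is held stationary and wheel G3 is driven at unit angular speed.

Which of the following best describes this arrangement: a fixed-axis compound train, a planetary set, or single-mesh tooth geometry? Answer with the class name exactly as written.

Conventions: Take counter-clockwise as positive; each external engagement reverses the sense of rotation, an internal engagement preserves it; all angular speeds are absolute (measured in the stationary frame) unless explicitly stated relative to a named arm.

topology: planetary set — G1 23T / G2 21T / G3 65T, arm = carrier (Willis)
classification: planetary set

planetary set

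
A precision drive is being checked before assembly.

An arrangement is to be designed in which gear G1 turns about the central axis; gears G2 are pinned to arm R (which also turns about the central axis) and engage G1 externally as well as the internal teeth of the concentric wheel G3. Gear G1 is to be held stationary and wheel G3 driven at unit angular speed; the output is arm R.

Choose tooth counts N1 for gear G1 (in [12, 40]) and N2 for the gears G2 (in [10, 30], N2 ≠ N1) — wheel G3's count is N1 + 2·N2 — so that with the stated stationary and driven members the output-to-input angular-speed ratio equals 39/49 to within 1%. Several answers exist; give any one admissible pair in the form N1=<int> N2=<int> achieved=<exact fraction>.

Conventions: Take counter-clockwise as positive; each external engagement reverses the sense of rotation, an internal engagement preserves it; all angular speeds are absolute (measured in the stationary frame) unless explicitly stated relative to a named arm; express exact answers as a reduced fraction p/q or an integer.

planetary set to be sized for 39/49 (Willis relation)
Willis with ω_sun = 0: ω_arm/ω_ring = N3/(N1+N3); set equal to 39/49  ⇒  N3/N1 = (39/49)/(1 − 39/49) = 39/10
N3 = N1 + 2·N2  ⇒  N2/N1 = (N3/N1 − 1)/2 = (39/10 − 1)/2 = 29/20
smallest multiple with N1 ≥ 12 and N2 ≥ 10: k = 1  ⇒  N1 = 1·20 = 20, N2 = 1·29 = 29 (N1 ≤ 40, N2 ≤ 30, N2 ≠ N1 ✓), N3 = 20 + 2·29 = 78
check: N3/(N1+N3) with N1 = 20, N3 = 78 gives 39/49; |achieved − target| = 0 ≤ 39/4900 ✓

N1=20 N2=29 achieved=39/49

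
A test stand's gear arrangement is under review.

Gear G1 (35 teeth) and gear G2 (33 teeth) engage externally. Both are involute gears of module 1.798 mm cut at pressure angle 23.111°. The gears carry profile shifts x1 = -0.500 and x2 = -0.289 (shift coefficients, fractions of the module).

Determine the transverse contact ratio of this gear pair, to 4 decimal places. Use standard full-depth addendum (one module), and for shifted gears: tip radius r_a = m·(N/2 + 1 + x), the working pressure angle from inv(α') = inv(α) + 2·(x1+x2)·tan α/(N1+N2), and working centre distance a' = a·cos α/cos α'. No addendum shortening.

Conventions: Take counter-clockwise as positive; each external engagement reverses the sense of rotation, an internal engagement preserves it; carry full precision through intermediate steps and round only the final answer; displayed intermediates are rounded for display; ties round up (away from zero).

1.7937

recognized (one external pair, fixed centres): single-mesh tooth geometry, m = 1.798, N1 = 35, N2 = 33
base radii: r_b1 = 28.939813, r_b2 = 27.286109
tip radii: r_a1 = 32.364000, r_a2 = 30.945378
inv(α') = inv(23.111°) + 2·(-0.500-0.289)·tan α/(35+33) = 0.01349662  ⇒  α' = 19.36988°
a' = a·cos α / cos α' = 61.1320·cos 23.111°/cos 19.36988° = 59.599418
action lengths: √(r_a1²−r_b1²) = 14.488469, √(r_a2²−r_b2²) = 14.597420
base pitch p_b = π·m·cos α = 5.195263
CR = (14.488469 + 14.597420 − 59.599418·sin 19.36988°)/5.195263 = 1.793718
contact ratio ≈ 1.7937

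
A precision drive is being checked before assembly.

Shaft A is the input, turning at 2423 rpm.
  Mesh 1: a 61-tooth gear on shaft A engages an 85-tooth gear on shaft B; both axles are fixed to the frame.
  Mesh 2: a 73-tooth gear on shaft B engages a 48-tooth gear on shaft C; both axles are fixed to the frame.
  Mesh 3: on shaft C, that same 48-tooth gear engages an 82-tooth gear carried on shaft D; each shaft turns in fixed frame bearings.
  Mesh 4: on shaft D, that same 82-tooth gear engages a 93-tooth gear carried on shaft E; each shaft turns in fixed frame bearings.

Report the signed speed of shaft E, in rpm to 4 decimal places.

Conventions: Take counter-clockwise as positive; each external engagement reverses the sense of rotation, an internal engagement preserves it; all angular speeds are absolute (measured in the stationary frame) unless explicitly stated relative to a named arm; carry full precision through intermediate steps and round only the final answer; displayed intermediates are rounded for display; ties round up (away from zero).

+1364.9107 rpm

topology: fixed-axis compound train — 4 meshes, A→E
mesh 1 [61T→85T]: ω = 2423.0000×61/85 = 1738.8588 rpm, sense flips to −
mesh 2 [73T→48T]: ω = 1738.8588×73/48 = 2644.5145 rpm, sense flips to +
mesh 3 [48T→82T]: ω = 2644.5145×48/82 = 1548.0085 rpm, sense flips to −
mesh 4 [82T→93T]: ω = 1548.0085×82/93 = 1364.9107 rpm, sense flips to +
signed output speed = +1364.9107 rpm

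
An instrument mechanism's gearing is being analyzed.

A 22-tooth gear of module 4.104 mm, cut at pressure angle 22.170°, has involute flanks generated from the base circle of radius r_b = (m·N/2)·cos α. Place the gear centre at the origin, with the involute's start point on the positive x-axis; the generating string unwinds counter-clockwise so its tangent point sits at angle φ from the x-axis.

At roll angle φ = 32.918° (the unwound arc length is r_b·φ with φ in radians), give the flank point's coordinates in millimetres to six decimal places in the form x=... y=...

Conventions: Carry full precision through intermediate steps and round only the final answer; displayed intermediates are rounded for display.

x=48.147181 y=2.556529

class = single-mesh tooth geometry [base-circle involute, m = 4.104, 22T]
pitch radius r_p = m·N/2 = 4.104·22/2 = 45.144000
base radius r_b = r_p·cos α = 45.144000·cos 22.170° = 41.806427
roll angle φ = 32.918° = 0.57452748 rad
x = r_b·(cos φ + φ·sin φ) = 48.147181
y = r_b·(sin φ − φ·cos φ) = 2.556529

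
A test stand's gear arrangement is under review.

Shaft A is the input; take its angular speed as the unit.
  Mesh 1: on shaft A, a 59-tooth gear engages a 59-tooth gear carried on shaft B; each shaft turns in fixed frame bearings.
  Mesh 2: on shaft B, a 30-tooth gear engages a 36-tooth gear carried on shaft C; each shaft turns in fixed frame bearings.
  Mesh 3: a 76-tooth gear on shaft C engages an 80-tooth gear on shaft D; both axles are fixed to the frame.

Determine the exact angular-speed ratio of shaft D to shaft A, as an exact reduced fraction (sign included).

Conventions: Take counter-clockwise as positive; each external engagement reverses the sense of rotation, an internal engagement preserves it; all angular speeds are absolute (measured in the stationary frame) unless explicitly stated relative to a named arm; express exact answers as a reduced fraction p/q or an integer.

class = fixed-axis compound train [3 meshes; 3 ratios multiply, 3 sense flips]
mesh 1 [59T→59T]: running ratio 1, sense −
mesh 2 [30T→36T]: running ratio 5/6, sense +
mesh 3 [76T→80T]: running ratio 19/24, sense −
ω_out/ω_in = -19/24

-19/24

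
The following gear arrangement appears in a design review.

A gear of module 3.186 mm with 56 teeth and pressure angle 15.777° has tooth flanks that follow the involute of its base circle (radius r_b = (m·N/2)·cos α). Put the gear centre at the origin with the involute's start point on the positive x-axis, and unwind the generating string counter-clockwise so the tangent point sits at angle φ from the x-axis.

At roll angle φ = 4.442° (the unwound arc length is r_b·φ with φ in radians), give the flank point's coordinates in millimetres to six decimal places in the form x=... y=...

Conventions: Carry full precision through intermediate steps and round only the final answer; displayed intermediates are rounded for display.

x=86.104892 y=0.013326

recognized (one wheel, involute flank): single-mesh tooth geometry, m = 3.186, N = 56
pitch radius r_p = m·N/2 = 3.186·56/2 = 89.208000
base radius r_b = r_p·cos α = 89.208000·cos 15.777° = 85.847286
roll angle φ = 4.442° = 0.07752753 rad
x = r_b·(cos φ + φ·sin φ) = 86.104892
y = r_b·(sin φ − φ·cos φ) = 0.013326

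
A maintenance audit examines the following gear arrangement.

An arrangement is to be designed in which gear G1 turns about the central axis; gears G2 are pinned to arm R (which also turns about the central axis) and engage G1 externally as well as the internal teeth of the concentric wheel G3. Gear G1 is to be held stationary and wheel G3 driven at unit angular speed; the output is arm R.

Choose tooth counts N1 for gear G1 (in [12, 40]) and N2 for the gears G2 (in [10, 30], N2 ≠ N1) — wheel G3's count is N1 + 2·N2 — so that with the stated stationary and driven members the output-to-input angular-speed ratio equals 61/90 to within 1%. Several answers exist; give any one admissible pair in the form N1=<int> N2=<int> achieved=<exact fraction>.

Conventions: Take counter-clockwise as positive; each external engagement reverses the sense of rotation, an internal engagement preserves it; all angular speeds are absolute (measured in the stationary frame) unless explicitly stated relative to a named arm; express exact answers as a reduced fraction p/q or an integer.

design class (target 61/90): planetary set
Willis with ω_sun = 0: ω_arm/ω_ring = N3/(N1+N3); set equal to 61/90  ⇒  N3/N1 = (61/90)/(1 − 61/90) = 61/29
N3 = N1 + 2·N2  ⇒  N2/N1 = (N3/N1 − 1)/2 = (61/29 − 1)/2 = 16/29
smallest multiple with N1 ≥ 12 and N2 ≥ 10: k = 1  ⇒  N1 = 1·29 = 29, N2 = 1·16 = 16 (N1 ≤ 40, N2 ≤ 30, N2 ≠ N1 ✓), N3 = 29 + 2·16 = 61
check: N3/(N1+N3) with N1 = 29, N3 = 61 gives 61/90; |achieved − target| = 0 ≤ 61/9000 ✓

N1=29 N2=16 achieved=61/90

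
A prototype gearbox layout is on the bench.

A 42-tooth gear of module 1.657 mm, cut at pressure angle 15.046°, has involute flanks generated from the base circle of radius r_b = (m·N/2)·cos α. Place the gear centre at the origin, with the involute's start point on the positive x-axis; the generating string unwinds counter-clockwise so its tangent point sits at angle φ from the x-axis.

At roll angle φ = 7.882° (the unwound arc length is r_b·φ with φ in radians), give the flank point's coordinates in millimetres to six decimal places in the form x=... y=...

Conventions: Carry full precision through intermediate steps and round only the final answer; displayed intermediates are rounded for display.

class = single-mesh tooth geometry [base-circle involute, m = 1.657, 42T]
pitch radius r_p = m·N/2 = 1.657·42/2 = 34.797000
base radius r_b = r_p·cos α = 34.797000·cos 15.046° = 33.604080
roll angle φ = 7.882° = 0.13756685 rad
x = r_b·(cos φ + φ·sin φ) = 33.920549
y = r_b·(sin φ − φ·cos φ) = 0.029107

x=33.920549 y=0.029107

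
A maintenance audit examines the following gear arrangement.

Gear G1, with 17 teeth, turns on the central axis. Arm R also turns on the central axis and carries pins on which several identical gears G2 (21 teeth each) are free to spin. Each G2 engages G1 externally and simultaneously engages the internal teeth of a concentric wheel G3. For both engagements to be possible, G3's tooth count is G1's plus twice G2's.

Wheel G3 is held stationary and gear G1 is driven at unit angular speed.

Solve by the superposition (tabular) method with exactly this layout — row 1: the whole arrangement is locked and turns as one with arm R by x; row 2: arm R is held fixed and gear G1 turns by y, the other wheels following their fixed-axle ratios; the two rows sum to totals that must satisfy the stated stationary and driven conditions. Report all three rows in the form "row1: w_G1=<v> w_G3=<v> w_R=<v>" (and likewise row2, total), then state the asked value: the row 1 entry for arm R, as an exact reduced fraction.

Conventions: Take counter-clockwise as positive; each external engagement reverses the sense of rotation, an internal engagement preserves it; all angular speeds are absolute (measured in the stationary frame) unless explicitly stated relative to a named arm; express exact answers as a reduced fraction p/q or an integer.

row1: w_G1=17/76 w_G3=17/76 w_R=17/76
row2: w_G1=59/76 w_G3=-17/76 w_R=0
total: w_G1=1 w_G3=0 w_R=17/76
asked value: 17/76

recognized (axles ride arm R): planetary set, 17/21/59 teeth
row 1 — lock + rotate with arm: ω_sun = ω_ring = ω_arm = x
superposition row 2 [arm held]: sun y, ring −(17/59)·y, arm 0
boundary: total ω_ring = x − (17/59)·y = 0 and total ω_sun = x + y = 1  ⇒  y = 59/76, x = 17/76
row 2 ring = −(17/59)·59/76 = -17/76
totals (row 1 + row 2): sun 17/76 + 59/76 = 1, ring 17/76 + (-17/76) = 0, arm 17/76 + 0 = 17/76
asked cell (row1, arm) = 17/76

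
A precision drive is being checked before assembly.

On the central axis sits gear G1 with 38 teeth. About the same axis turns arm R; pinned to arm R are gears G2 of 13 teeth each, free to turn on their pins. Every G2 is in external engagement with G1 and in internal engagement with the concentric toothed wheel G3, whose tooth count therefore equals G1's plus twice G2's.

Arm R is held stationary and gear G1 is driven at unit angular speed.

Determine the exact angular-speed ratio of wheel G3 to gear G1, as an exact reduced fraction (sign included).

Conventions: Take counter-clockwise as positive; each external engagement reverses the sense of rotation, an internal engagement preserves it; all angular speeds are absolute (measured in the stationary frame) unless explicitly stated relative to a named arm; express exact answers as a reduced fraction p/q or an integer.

-19/32

topology: planetary set — G1 38T / G2 13T / G3 64T, arm = carrier (Willis)
ring teeth: 38 + 2·13 = 64
38(ω_sun−ω_arm) = −64(ω_ring−ω_arm),  ω_arm = 0, ω_sun = 1
ω_ring = 0 − (38/64)(1−0) = -19/32
ω_out/ω_in = -19/32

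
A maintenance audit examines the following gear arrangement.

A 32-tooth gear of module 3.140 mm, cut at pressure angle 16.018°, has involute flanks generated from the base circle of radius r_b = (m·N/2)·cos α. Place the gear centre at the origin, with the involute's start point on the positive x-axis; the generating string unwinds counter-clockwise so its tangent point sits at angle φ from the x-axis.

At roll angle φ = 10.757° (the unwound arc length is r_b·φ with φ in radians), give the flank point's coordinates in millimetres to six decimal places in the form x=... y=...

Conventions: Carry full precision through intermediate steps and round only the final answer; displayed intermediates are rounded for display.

x=49.133008 y=0.106146

topology: single-mesh involute geometry — m = 3.140, N = 32
pitch radius r_p = m·N/2 = 3.140·32/2 = 50.240000
base radius r_b = r_p·cos α = 50.240000·cos 16.018° = 48.289435
roll angle φ = 10.757° = 0.18774507 rad
x = r_b·(cos φ + φ·sin φ) = 49.133008
y = r_b·(sin φ − φ·cos φ) = 0.106146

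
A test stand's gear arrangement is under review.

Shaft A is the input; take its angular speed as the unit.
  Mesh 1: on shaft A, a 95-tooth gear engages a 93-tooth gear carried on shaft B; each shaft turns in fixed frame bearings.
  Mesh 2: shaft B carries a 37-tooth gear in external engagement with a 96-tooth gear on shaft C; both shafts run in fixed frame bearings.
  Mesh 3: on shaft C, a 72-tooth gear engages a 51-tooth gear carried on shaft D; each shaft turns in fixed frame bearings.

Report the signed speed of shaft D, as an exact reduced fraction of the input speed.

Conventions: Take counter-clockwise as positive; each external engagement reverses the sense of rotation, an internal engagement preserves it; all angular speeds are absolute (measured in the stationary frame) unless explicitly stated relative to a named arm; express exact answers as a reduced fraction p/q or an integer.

-3515/6324

3-mesh fixed-axis compound train (all bearings frame-fixed)
mesh 1 [95T→93T]: |ω|/ω_in = 1×95/93 = 95/93, sense flips to −
mesh 2 [37T→96T]: |ω|/ω_in = (95/93)×37/96 = 3515/8928, sense flips to +
mesh 3 [72T→51T]: |ω|/ω_in = (3515/8928)×72/51 = 3515/6324, sense flips to −
signed output speed (× input speed) = -3515/6324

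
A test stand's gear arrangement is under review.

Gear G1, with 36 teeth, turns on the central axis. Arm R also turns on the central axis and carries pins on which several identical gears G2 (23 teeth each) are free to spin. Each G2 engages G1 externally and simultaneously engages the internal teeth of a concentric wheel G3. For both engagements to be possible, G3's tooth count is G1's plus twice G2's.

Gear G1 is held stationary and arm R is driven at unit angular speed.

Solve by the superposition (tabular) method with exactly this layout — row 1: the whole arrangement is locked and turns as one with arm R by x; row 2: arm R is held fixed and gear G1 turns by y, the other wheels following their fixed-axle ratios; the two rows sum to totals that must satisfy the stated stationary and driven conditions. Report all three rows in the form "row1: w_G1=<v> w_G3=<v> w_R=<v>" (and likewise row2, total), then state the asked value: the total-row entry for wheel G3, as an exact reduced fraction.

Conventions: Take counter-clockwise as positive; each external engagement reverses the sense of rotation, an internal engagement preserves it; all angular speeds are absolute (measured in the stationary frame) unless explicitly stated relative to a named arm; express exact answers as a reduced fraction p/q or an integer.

topology: planetary set — G1 36T / G2 23T / G3 82T, arm = carrier (Willis)
row 1 — lock + rotate with arm: ω_sun = ω_ring = ω_arm = x
row 2 (arm held, sun turns y): ω_ring = −(36/82)·y, ω_arm = 0
boundary: total ω_sun = x + y = 0 and total ω_arm = x = 1  ⇒  y = -1, x = 1
row 2 ring = −(36/82)·(-1) = 18/41
totals (row 1 + row 2): sun 1 + (-1) = 0, ring 1 + 18/41 = 59/41, arm 1 + 0 = 1
asked cell (total, ring) = 59/41

row1: w_G1=1 w_G3=1 w_R=1
row2: w_G1=-1 w_G3=18/41 w_R=0
total: w_G1=0 w_G3=59/41 w_R=1
asked value: 59/41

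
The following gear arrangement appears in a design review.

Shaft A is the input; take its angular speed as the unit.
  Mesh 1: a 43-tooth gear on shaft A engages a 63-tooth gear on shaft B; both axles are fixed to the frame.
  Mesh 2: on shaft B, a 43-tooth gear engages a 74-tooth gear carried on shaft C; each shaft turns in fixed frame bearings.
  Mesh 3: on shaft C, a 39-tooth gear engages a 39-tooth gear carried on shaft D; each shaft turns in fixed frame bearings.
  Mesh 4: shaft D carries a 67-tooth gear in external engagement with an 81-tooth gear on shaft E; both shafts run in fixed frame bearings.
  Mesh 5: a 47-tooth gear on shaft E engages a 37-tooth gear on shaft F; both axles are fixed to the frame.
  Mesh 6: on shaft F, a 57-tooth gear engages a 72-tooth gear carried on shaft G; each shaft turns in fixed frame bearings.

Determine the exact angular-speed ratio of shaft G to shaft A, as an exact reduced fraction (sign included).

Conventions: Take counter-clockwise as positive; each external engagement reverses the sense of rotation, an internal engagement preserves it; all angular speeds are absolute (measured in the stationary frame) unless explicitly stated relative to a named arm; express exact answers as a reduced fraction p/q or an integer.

110627519/335328336

class = fixed-axis compound train [6 meshes; 6 ratios multiply, 6 sense flips]
mesh 1 [43T→63T]: running ratio 43/63, sense −
mesh 2 [43T→74T]: running ratio 1849/4662, sense +
mesh 3 [39T→39T]: running ratio 1849/4662, sense −
mesh 4 [67T→81T]: running ratio 123883/377622, sense +
mesh 5 [47T→37T]: running ratio 5822501/13972014, sense −
mesh 6 [57T→72T]: running ratio 110627519/335328336, sense +
ω_out/ω_in = 110627519/335328336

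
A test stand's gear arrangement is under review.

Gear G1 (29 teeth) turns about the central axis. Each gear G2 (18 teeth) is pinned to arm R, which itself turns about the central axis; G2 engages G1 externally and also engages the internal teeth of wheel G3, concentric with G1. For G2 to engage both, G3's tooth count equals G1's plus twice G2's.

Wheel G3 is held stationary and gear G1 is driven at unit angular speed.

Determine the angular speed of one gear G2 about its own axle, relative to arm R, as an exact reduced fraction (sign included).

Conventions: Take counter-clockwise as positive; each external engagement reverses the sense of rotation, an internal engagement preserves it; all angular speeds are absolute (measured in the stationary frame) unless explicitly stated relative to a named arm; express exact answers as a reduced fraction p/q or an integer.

recognized (axles ride arm R): planetary set, 29/18/65 teeth
ring teeth: 29 + 2·18 = 65
29(ω_sun−ω_arm) = −65(ω_ring−ω_arm),  ω_ring = 0, ω_sun = 1
29(1−ω_arm) = −65(0−ω_arm)  ⇒  94·ω_arm = 29  ⇒  ω_arm = 29/94
sun–planet mesh: 29·(1−29/94) = −18·(ω_p−ω_arm)  ⇒  ω_p−ω_arm = -1885/1692
exact speed ratio = -1885/1692

-1885/1692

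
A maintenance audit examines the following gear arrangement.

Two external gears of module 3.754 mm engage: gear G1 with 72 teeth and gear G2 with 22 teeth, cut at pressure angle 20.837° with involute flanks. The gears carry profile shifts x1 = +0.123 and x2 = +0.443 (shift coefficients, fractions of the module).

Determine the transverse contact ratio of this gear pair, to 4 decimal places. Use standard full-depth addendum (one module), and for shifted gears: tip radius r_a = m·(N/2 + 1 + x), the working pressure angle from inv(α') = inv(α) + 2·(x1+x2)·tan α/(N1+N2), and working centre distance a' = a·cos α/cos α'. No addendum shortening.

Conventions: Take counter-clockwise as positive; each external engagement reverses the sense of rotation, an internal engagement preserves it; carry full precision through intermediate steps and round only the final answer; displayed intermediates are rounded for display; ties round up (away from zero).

1.5337

recognized (one external pair, fixed centres): single-mesh tooth geometry, m = 3.754, N1 = 72, N2 = 22
base radii: r_b1 = 126.305064, r_b2 = 38.593214
tip radii: r_a1 = 139.359742, r_a2 = 46.711022
inv(α') = inv(20.837°) + 2·(+0.123+0.443)·tan α/(72+22) = 0.02151268  ⇒  α' = 22.49940°
a' = a·cos α / cos α' = 176.4380·cos 20.837°/cos 22.49940° = 178.483835
action lengths: √(r_a1²−r_b1²) = 58.891158, √(r_a2²−r_b2²) = 26.315080
base pitch p_b = π·m·cos α = 11.022196
CR = (58.891158 + 26.315080 − 178.483835·sin 22.49940°)/11.022196 = 1.533738
contact ratio ≈ 1.5337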